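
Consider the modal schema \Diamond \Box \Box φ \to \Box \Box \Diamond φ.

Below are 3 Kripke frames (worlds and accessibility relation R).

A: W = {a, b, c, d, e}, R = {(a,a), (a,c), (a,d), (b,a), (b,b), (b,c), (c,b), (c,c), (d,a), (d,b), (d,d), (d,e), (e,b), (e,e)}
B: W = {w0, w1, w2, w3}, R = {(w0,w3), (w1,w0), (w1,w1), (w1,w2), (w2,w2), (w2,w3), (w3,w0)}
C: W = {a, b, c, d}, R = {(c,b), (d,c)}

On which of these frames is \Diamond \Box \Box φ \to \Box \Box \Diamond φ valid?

A

The schema corresponds to a generalized confluence (Geach) condition: \forall x \forall y \forall z ((xRy \wedge x R^2 z) \to \exists w (y R^2 w \wedge zRw)).
A: satisfies the condition.
B: fails — w1Rw0, w1R²w0 but no w with w0R²w and w0Rw.
C: fails — dRc, dR²b but no w with cR²w and bRw.
Valid on: A.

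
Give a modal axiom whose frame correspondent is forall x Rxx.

The condition is reflexivity. The T schema □q → q defines it.
Suppose □q→q is valid. At any x set V(q)={w : Rxw}. Then □q holds at x, so q holds at x, i.e. Rxx.

□q → q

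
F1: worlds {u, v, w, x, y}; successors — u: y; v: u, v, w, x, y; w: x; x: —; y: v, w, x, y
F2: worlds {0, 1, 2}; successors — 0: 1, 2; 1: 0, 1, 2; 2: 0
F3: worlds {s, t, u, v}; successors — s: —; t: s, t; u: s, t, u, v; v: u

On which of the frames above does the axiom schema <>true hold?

The schema corresponds to seriality: forall x exists y Rxy.
F1: fails — world x has no successor.
F2: holds.
F3: fails — world s has no successor.
Valid on: F2.

F2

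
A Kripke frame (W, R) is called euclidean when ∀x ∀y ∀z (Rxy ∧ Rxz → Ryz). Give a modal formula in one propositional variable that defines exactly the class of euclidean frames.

◇s → □◇s

A defining formula is ◇s → □◇s (the 5 axiom).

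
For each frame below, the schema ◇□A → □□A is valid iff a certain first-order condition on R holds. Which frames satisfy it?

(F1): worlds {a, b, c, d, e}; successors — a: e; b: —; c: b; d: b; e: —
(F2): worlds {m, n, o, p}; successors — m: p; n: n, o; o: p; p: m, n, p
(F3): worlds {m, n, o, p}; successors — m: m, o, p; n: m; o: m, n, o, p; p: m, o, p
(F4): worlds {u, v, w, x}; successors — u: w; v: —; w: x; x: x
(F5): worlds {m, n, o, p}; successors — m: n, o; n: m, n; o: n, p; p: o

This is the axiom for a generalized confluence (Geach) condition; its first-order frame correspondent is ∀x ∀y ∀z ((xRy ∧ xR²z) → ∃w (yRw ∧ z = w)).
(F1): satisfies the condition.
(F2): fails — nRn, nR²p but no w with nRw and p=w.
(F3): fails — mRm, mR²n but no w with mRw and n=w.
(F4): satisfies the condition.
(F5): fails — mRn, mR²p but no w with nRw and p=w.
Valid on: (F1), (F4).

(F1), (F4)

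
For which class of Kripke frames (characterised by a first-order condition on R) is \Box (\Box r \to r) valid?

shift-reflexivity: \forall x \forall y (Rxy \to Ryy)

Suppose □(□r→r) is valid. Take Rxy and set V(r)={w : Ryw}. Then at y, □r holds; since □(□r→r) at x, □r→r at y, so r at y, i.e. Ryy.
Conversely, any frame satisfying \forall x \forall y (Rxy \to Ryy) validates the schema.
So the correspondent is shift-reflexivity.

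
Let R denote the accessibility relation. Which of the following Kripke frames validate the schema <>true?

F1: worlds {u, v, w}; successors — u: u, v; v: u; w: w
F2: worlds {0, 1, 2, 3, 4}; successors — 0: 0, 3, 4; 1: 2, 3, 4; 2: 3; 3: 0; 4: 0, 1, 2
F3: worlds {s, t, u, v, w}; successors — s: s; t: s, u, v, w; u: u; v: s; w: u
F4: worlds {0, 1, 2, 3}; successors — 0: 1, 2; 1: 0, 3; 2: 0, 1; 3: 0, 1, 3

F1, F2, F3, F4

Frame correspondent (Sahlqvist): forall x exists y Rxy — i.e. seriality.
F1: satisfies the condition.
F2: satisfies the condition.
F3: satisfies the condition.
F4: satisfies the condition.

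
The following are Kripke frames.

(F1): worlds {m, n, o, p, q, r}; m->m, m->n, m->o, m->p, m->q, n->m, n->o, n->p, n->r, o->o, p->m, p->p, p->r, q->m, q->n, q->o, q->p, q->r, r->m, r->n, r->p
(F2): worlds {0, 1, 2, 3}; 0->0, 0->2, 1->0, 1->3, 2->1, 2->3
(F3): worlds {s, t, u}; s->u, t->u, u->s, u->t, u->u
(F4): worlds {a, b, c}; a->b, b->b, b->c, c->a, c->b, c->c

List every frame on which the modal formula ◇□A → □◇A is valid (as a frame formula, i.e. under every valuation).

The schema corresponds to convergence: ∀x ∀y ∀z (Rxy ∧ Rxz → ∃w (Ryw ∧ Rzw)).
(F1): fails — Rmp and Rmo but p and o have no common successor.
(F2): fails — R00 and R02 but 0 and 2 have no common successor.
(F3): ✓.
(F4): ✓.

(F3), (F4)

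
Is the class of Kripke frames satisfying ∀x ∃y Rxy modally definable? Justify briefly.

This is a Sahlqvist condition; the D axiom □r → ◇r defines it.
Suppose □r→◇r is valid. At any x set V(r)=W. Then □r at x, so ◇r at x, so x has a successor.

Definable; □r → ◇r defines it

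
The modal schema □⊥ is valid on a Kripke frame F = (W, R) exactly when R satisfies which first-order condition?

□⊥ is valid iff no world has any successor (otherwise □⊥ fails at any world with one).

emptiness of R: ∀x ∀y ¬Rxy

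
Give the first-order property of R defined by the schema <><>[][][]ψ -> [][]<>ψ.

forall x forall y forall z ((x R^2 y & x R^2 z) -> exists w (y R^3 w & zRw))

This is a Sahlqvist (Geach-type) schema ◇^2□^3ψ → □^2◇^1ψ.
Minimal-valuation argument: fix x; take any y with xR^2y and any z with xR^2z. Set V(ψ) to the set of worlds R-reachable from y in exactly 3 steps. Then □^3ψ holds at y, so the antecedent holds at x; validity forces ◇^1ψ at z, giving a w with zR^1w and yR^3w.
First-order correspondent: forall x forall y forall z ((x R^2 y & x R^2 z) -> exists w (y R^3 w & zRw)).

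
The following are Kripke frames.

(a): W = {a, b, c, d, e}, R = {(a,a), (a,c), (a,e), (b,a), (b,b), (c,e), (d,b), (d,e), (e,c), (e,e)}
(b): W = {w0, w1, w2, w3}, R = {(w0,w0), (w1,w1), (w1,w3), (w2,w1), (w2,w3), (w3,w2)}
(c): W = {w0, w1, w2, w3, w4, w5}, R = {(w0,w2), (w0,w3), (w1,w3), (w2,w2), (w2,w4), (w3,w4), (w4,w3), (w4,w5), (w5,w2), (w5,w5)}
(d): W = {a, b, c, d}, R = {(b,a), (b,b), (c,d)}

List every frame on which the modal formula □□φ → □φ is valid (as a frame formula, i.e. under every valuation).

The schema corresponds to density: ∀x ∀y (Rxy → ∃z (Rxz ∧ Rzy)).
(a): ✓.
(b): fails — Rw3w2 but no z with Rw3z and Rzw2.
(c): fails — Rw1w3 but no z with Rw1z and Rzw3.
(d): fails — Rcd but no z with Rcz and Rzd.
Valid on: (a).

(a)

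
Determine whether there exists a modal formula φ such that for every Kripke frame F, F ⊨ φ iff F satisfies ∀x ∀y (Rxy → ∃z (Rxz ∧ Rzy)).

This is a Sahlqvist condition; the C4 axiom □□r → □r defines it.

Yes, by □□r → □r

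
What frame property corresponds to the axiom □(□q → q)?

shift-reflexivity: ∀x ∀y (Rxy → Ryy)

Suppose □(□q→q) is valid. Take Rxy and set V(q)={w : Ryw}. Then at y, □q holds; since □(□q→q) at x, □q→q at y, so q at y, i.e. Ryy.
The converse is a direct semantic check.
Frame condition: ∀x ∀y (Rxy → Ryy).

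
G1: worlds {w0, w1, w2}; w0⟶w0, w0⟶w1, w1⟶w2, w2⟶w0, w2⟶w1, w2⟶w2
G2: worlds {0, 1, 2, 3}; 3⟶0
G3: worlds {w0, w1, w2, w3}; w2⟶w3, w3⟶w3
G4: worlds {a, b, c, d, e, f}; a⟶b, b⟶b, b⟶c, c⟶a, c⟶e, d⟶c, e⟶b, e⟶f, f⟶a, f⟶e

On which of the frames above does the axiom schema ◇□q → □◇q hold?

Frame correspondent (Sahlqvist): ∀x ∀y ∀z (Rxy ∧ Rxz → ∃w (Ryw ∧ Rzw)) — i.e. convergence.
G1: fails — Rw0w1 and Rw0w0 but w1 and w0 have no common successor.
G2: fails — R30 and R30 but 0 and 0 have no common successor.
G3: holds.
G4: fails — Rbc and Rbb but c and b have no common successor.
Valid on: G3.

G3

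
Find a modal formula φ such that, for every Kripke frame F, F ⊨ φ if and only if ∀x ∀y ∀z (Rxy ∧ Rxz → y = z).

◇ψ → □ψ

The condition is partial functionality. The CD schema ◇ψ → □ψ defines it.
Suppose ◇ψ→□ψ is valid. Take Rxy, Rxz and set V(ψ)={y}. Then ◇ψ at x, so □ψ at x, so ψ at z, i.e. z=y.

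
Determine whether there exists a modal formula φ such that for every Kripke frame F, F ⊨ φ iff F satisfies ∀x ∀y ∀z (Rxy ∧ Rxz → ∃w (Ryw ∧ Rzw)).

The condition is convergence. A defining modal formula is ◇□q → □◇q.

Yes — defined by ◇□q → □◇q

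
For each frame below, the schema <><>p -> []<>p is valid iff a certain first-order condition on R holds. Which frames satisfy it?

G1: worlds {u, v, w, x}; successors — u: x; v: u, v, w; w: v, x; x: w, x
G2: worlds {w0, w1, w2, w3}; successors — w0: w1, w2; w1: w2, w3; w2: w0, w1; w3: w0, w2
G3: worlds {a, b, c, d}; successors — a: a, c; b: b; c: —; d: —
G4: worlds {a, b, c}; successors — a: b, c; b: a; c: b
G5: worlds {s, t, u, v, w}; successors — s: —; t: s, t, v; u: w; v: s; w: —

none

Frame correspondent (Sahlqvist): forall x forall y forall z ((x R^2 y & xRz) -> exists w (y = w & zRw)) — i.e. a generalized confluence (Geach) condition.
G1: fails — vR²u, vRu but no t with u=t and uRt.
G2: fails — w0R²w0, w0Rw1 but no w with w0=w and w1Rw.
G3: fails — aR²a, aRc but no w with a=w and cRw.
G4: fails — aR²a, aRc but no w with a=w and cRw.
G5: fails — tR²s, tRs but no w* with s=w* and sRw*.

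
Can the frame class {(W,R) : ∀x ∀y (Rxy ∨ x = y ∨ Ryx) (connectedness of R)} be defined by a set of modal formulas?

If a class were modally definable it would be closed under disjoint unions (Goldblatt–Thomason).
Take 2 disjoint single-world reflexive frames: each is trivially connected, but their disjoint union has 2 worlds with no edge between distinct components, so it is not connected.
Hence connectedness of R is not modally definable.

Not definable by any modal formula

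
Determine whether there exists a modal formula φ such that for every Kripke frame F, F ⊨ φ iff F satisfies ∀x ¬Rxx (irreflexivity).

No — not modally definable

If a class were modally definable it would be closed under surjective bounded morphisms (Goldblatt–Thomason).
The 4-cycle (worlds a,b,c,d with a→b→c→d→a) is irreflexive, and the map sending every world to a single reflexive point • is a surjective bounded morphism (forth: every edge maps to (•,•); back: every world has a successor). So any modal formula valid on the 4-cycle is also valid on the reflexive point, which is not irreflexive.
So the class is not modally definable.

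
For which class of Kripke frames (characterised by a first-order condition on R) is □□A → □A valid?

Suppose □□A→□A is valid. Take Rxy and set V(A)={w : xR²w}. Then □□A at x, so □A at x, so A at y, i.e. ∃z(Rxz∧Rzy).

density: ∀x ∀y (Rxy → ∃z (Rxz ∧ Rzy))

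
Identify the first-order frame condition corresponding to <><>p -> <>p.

This is a form of the 4 axiom.
It corresponds to transitivity: forall x forall y forall z (Rxy & Ryz -> Rxz).

transitivity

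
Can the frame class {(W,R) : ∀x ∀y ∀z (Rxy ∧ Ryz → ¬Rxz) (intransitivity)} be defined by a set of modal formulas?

Any modally definable frame class is closed under surjective bounded morphisms.
The 5-cycle (worlds a,b,c,d,e with a→b→c→d→e→a) is intransitive. Mapping every world to a single reflexive point • is a surjective bounded morphism; the reflexive point is not intransitive (R••∧R•• but R••).
So the class is not modally definable.

Not modally definable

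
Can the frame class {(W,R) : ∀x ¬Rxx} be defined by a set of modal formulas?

Any modally definable frame class is closed under surjective bounded morphisms.
The 5-cycle (worlds 0,1,2,3,4 with 0→1→2→3→4→0) is irreflexive, and the map sending every world to a single reflexive point • is a surjective bounded morphism (forth: every edge maps to (•,•); back: every world has a successor). So any modal formula valid on the 5-cycle is also valid on the reflexive point, which is not irreflexive.
So the class is not modally definable.

No — not modally definable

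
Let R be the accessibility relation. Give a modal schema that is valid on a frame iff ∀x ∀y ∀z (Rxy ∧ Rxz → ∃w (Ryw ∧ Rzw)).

The condition is convergence. The .2 schema ◇□r → □◇r defines it.

◇□r → □◇r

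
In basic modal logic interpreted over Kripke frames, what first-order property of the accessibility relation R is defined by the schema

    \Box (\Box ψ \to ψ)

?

shift-reflexivity: \forall x \forall y (Rxy \to Ryy)

This schema is the T□ axiom.
It corresponds to shift-reflexivity: \forall x \forall y (Rxy \to Ryy).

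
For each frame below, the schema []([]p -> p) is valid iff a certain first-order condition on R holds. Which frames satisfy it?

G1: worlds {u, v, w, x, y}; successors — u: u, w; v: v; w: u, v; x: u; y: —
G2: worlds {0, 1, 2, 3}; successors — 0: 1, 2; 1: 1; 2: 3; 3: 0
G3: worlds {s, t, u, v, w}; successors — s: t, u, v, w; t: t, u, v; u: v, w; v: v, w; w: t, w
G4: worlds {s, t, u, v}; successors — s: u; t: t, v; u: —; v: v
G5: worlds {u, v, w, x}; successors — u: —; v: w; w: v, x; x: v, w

none

Frame correspondent (Sahlqvist): forall x forall y (Rxy -> Ryy) — i.e. shift-reflexivity.
G1: fails — Ruw but not Rww.
G2: fails — R02 but not R22.
G3: fails — Rtu but not Ruu.
G4: fails — Rsu but not Ruu.
G5: fails — Rxw but not Rww.
Valid on no frame.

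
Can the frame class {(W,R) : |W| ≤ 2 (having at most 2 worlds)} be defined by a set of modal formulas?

No — not modally definable

If a class were modally definable it would be closed under disjoint unions (Goldblatt–Thomason).
Any modal formula valid on each of 3 disjoint one-world frames is valid on their disjoint union (validity is preserved under disjoint unions). Each one-world frame has |W|=1≤2, but the union has |W|=3.
So no modal formula (or set of formulas) defines exactly the |W|≤2 frames.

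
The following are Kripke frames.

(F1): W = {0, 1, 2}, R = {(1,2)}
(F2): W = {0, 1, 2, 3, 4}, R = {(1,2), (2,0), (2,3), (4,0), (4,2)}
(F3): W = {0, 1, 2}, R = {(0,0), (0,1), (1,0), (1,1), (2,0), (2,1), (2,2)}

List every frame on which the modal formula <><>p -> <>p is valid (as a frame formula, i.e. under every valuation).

(F1), (F3)

Frame correspondent (Sahlqvist): forall x forall y forall z (Rxy & Ryz -> Rxz) — i.e. transitivity.
(F1): condition met.
(F2): fails — R12 and R23 but not R13.
(F3): condition met.
Valid on: (F1), (F3).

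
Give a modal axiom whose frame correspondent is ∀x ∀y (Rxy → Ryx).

p → □◇p

A defining formula is p → □◇p (the B axiom).
Suppose p→□◇p is valid. Take Rxy and set V(p)={x}. Then p at x, so □◇p at x, so ◇p at y, so some z with Ryz has p; z=x, i.e. Ryx.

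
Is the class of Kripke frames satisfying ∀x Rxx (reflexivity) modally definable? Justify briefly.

This is a Sahlqvist condition; the T axiom □r → r defines it.
Suppose □r→r is valid. At any x set V(r)={w : Rxw}. Then □r holds at x, so r holds at x, i.e. Rxx.

Yes, by □r → r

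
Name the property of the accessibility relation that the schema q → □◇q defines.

Suppose q→□◇q is valid. Take Rxy and set V(q)={x}. Then q at x, so □◇q at x, so ◇q at y, so some z with Ryz has q; z=x, i.e. Ryx.

symmetry: ∀x ∀y (Rxy → Ryx)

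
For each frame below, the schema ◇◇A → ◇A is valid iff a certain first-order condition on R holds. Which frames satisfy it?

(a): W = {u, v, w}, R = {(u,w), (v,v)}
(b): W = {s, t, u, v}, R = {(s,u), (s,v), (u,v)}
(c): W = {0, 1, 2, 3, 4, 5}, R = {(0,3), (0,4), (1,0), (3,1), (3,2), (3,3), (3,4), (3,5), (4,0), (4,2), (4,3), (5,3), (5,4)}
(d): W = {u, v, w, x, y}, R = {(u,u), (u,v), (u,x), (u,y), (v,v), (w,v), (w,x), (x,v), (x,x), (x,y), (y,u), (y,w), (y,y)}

(a), (b)

This is the axiom for transitivity; its first-order frame correspondent is ∀x ∀y ∀z (Rxy ∧ Ryz → Rxz).
(a): satisfies the condition.
(b): satisfies the condition.
(c): fails — R10 and R04 but not R14.
(d): fails — Rwx and Rxy but not Rwy.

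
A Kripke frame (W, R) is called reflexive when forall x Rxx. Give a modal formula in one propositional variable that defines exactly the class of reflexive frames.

□s → s

The condition is reflexivity. The T schema □s → s defines it.
Suppose □s→s is valid. At any x set V(s)={w : Rxw}. Then □s holds at x, so s holds at x, i.e. Rxx.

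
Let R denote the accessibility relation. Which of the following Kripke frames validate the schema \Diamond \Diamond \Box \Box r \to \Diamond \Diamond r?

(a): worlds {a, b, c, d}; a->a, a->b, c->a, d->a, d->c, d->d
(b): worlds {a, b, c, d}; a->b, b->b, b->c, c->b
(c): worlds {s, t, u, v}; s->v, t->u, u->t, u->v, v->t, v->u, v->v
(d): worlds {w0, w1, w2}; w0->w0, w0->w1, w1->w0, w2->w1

The schema corresponds to a generalized confluence (Geach) condition: \forall x \forall y (x R^2 y \to \exists w (y R^2 w \wedge x R^2 w)).
(a): fails — aR²b but no w with bR²w and aR²w.
(b): satisfies the condition.
(c): satisfies the condition.
(d): satisfies the condition.

(b), (c), (d)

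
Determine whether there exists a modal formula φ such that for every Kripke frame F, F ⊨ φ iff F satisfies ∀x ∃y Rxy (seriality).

Yes: it is seriality, defined by the D schema □r → ◇r.
Suppose □r→◇r is valid. At any x set V(r)=W. Then □r at x, so ◇r at x, so x has a successor.

Yes — defined by □r → ◇r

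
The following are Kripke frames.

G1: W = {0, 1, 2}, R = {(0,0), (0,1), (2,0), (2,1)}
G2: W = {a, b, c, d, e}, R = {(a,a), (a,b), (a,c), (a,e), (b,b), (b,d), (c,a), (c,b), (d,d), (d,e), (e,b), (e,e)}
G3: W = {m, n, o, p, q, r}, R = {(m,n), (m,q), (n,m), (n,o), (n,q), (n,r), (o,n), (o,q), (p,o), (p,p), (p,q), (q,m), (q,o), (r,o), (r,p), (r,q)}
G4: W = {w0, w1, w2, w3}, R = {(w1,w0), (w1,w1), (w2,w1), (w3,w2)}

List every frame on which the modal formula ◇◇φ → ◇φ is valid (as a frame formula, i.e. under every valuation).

This is the axiom for a generalized confluence (Geach) condition; its first-order frame correspondent is ∀x ∀y (xR²y → ∃w (y = w ∧ xRw)).
G1: holds.
G2: fails — aR²d but no w with d=w and aRw.
G3: fails — mR²m but no w with m=w and mRw.
G4: fails — w2R²w0 but no w with w0=w and w2Rw.

G1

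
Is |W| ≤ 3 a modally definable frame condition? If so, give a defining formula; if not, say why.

Modal frame validity is preserved under disjoint unions.
Any modal formula valid on each of 4 disjoint one-world frames is valid on their disjoint union (validity is preserved under disjoint unions). Each one-world frame has |W|=1≤3, but the union has |W|=4.
So no modal formula (or set of formulas) defines exactly the |W|≤3 frames.

Not definable by any modal formula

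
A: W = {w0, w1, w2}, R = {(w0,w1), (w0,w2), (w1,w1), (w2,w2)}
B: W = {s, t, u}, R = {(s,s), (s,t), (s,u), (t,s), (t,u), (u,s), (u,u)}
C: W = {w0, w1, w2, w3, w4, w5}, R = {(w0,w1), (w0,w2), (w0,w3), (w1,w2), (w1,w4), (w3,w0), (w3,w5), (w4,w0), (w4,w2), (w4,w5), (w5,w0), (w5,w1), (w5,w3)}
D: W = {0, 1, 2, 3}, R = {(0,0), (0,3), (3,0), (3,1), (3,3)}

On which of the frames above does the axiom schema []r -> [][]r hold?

The schema corresponds to transitivity: forall x forall y forall z (Rxy & Ryz -> Rxz).
A: condition met.
B: fails — Rus and Rst but not Rut.
C: fails — Rw3w5 and Rw5w1 but not Rw3w1.
D: fails — R03 and R31 but not R01.

A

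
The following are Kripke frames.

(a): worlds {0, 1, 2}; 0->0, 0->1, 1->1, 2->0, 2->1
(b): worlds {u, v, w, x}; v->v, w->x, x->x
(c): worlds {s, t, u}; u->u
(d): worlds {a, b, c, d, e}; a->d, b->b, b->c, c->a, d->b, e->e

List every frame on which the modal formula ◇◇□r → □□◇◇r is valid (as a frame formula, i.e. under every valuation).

Frame correspondent (Sahlqvist): ∀x ∀y ∀z ((xR²y ∧ xR²z) → ∃w (yRw ∧ zR²w)) — i.e. a generalized confluence (Geach) condition.
(a): holds.
(b): holds.
(c): holds.
(d): fails — bR²a, bR²a but no w with aRw and aR²w.
Valid on: (a), (b), (c).

(a), (b), (c)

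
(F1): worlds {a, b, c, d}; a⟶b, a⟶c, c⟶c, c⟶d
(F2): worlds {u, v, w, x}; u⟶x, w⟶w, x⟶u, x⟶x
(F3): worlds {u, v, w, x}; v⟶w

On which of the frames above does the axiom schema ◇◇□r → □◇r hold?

The schema corresponds to a generalized confluence (Geach) condition: ∀x ∀y ∀z ((xR²y ∧ xRz) → ∃w (yRw ∧ zRw)).
(F1): fails — aR²c, aRb but no w with cRw and bRw.
(F2): satisfies the condition.
(F3): satisfies the condition.

(F2), (F3)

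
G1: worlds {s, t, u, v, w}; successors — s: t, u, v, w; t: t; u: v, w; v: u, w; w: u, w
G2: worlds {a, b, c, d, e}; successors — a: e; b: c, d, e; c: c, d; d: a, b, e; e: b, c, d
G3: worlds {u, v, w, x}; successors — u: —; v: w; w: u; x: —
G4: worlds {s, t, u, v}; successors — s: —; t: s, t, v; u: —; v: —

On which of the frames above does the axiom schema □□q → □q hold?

This is the axiom for density; its first-order frame correspondent is ∀x ∀y (Rxy → ∃z (Rxz ∧ Rzy)).
G1: fails — Ruv but no z with Ruz and Rzv.
G2: fails — Rae but no z with Raz and Rze.
G3: fails — Rwu but no z with Rwz and Rzu.
G4: holds.
Valid on: G4.

G4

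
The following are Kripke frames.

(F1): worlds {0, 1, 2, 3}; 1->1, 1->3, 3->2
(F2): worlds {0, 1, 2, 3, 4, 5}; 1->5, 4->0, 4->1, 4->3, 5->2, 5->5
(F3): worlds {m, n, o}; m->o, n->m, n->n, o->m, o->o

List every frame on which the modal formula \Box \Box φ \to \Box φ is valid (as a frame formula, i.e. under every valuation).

This is the axiom for density; its first-order frame correspondent is \forall x \forall y (Rxy \to \exists z (Rxz \wedge Rzy)).
(F1): fails — R32 but no z with R3z and Rz2.
(F2): fails — R43 but no z with R4z and Rz3.
(F3): condition met.

(F3)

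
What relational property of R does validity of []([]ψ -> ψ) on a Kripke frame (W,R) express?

shift-reflexivity: forall x forall y (Rxy -> Ryy)

Suppose □(□ψ→ψ) is valid. Take Rxy and set V(ψ)={w : Ryw}. Then at y, □ψ holds; since □(□ψ→ψ) at x, □ψ→ψ at y, so ψ at y, i.e. Ryy.
Conversely, any frame satisfying forall x forall y (Rxy -> Ryy) validates the schema.
Frame condition: forall x forall y (Rxy -> Ryy).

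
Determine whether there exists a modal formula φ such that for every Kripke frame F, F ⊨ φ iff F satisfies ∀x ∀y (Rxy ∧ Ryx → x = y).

Modal frame validity is preserved under surjective bounded morphisms.
The 4-cycle (worlds w0,w1,w2,w3 with w0→w1→w2→w3→w0) is antisymmetric. Sending even-indexed worlds to s and odd-indexed worlds to t is a surjective bounded morphism onto the two-world frame with s↔t, which is not antisymmetric.
So no modal formula (or set of formulas) defines exactly the antisymmetric frames.

Not definable by any modal formula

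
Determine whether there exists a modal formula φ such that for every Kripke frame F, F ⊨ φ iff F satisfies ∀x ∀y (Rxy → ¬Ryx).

Modal frame validity is preserved under surjective bounded morphisms.
The 4-cycle (worlds a,b,c,d with a→b→c→d→a) is asymmetric. Mapping every world to a single reflexive point • is a surjective bounded morphism, and the reflexive point is not asymmetric (R•• but asymmetry requires ¬R••).
So no modal formula (or set of formulas) defines exactly the asymmetric frames.

No — not modally definable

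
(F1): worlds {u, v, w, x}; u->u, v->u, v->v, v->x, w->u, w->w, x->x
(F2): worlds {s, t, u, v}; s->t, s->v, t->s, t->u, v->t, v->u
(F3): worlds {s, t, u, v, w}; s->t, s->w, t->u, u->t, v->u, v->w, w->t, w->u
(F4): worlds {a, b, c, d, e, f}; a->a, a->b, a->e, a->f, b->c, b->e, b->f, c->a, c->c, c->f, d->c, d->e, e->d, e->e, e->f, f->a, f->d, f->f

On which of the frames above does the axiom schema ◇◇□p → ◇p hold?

(F1)

Frame correspondent (Sahlqvist): ∀x ∀y (xR²y → ∃w (yRw ∧ xRw)) — i.e. a generalized confluence (Geach) condition.
(F1): holds.
(F2): fails — sR²t but no w with tRw and sRw.
(F3): fails — sR²t but no w* with tRw* and sRw*.
(F4): fails — dR²f but no w with fRw and dRw.
Valid on: (F1).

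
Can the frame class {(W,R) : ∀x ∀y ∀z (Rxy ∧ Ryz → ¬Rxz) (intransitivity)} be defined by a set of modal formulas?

Any modally definable frame class is closed under surjective bounded morphisms.
The 5-cycle (worlds w0,w1,w2,w3,w4 with w0→w1→w2→w3→w4→w0) is intransitive. Mapping every world to a single reflexive point • is a surjective bounded morphism; the reflexive point is not intransitive (R••∧R•• but R••).
Hence intransitivity is not modally definable.

Not definable by any modal formula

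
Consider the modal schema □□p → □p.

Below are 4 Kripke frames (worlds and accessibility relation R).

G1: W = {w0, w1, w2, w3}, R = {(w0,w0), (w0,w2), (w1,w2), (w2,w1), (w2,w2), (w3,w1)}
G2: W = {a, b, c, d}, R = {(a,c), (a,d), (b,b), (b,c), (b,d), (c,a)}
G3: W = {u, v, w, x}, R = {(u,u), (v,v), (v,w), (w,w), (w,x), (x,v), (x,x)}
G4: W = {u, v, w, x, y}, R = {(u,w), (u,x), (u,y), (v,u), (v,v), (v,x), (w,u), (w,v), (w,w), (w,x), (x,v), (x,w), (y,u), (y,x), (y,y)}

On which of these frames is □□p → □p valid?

G3, G4

This is the axiom for density; its first-order frame correspondent is ∀x ∀y (Rxy → ∃z (Rxz ∧ Rzy)).
G1: fails — Rw3w1 but no z with Rw3z and Rzw1.
G2: fails — Rac but no z with Raz and Rzc.
G3: ✓.
G4: ✓.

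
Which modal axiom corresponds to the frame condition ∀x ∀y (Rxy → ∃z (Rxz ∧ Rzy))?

A defining formula is □□ψ → □ψ (the C4 axiom).
Suppose □□ψ→□ψ is valid. Take Rxy and set V(ψ)={w : xR²w}. Then □□ψ at x, so □ψ at x, so ψ at y, i.e. ∃z(Rxz∧Rzy).

□□ψ → □ψ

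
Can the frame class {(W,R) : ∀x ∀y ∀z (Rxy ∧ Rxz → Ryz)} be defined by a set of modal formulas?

Yes, by ◇q → □◇q

Yes: it is the Euclidean property, defined by the 5 schema ◇q → □◇q.
Suppose ◇q→□◇q is valid. Take Rxy, Rxz and set V(q)={y}. Then ◇q at x, so □◇q at x, so ◇q at z, so some w with Rzw has q; w=y, i.e. Rzy. By symmetry of the argument, Ryz.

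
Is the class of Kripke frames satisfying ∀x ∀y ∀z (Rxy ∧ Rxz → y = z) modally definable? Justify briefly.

The condition is partial functionality. A defining modal formula is ◇q → □q.

Yes, by ◇q → □q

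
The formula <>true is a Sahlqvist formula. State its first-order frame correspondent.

seriality

◇⊤ holds at w iff w has a successor, so frame-validity of ◇⊤ is exactly seriality. Equivalently via □A → ◇A:
Suppose □A→◇A is valid. At any x set V(A)=W. Then □A at x, so ◇A at x, so x has a successor.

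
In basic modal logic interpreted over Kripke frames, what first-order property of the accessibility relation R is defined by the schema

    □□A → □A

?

density

Suppose □□A→□A is valid. Take Rxy and set V(A)={w : xR²w}. Then □□A at x, so □A at x, so A at y, i.e. ∃z(Rxz∧Rzy).
Conversely, on a frame with density the schema holds at every world under every valuation.
Frame condition: ∀x ∀y (Rxy → ∃z (Rxz ∧ Rzy)).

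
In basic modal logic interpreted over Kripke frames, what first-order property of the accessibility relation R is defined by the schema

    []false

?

□⊥ is valid iff no world has any successor (otherwise □⊥ fails at any world with one).

emptiness of R: forall x forall y ~Rxy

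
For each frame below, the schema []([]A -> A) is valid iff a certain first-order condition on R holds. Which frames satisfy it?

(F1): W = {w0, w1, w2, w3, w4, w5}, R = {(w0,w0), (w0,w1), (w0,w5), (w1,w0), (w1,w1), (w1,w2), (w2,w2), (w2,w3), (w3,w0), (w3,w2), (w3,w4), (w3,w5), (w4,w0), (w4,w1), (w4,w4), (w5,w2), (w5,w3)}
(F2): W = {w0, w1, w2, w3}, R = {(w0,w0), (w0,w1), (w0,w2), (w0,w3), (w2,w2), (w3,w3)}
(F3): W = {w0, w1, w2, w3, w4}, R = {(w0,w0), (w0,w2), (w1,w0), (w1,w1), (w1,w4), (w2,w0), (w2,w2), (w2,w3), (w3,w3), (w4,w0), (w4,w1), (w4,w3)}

none

This is the axiom for shift-reflexivity; its first-order frame correspondent is forall x forall y (Rxy -> Ryy).
(F1): fails — Rw3w5 but not Rw5w5.
(F2): fails — Rw0w1 but not Rw1w1.
(F3): fails — Rw1w4 but not Rw4w4.
Valid on no frame.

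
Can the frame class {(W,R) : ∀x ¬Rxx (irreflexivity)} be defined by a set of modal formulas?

Not modally definable

Modal frame validity is preserved under surjective bounded morphisms.
The 2-cycle (worlds a,b with a→b→a) is irreflexive, and the map sending every world to a single reflexive point • is a surjective bounded morphism (forth: every edge maps to (•,•); back: every world has a successor). So any modal formula valid on the 2-cycle is also valid on the reflexive point, which is not irreflexive.
Hence irreflexivity is not modally definable.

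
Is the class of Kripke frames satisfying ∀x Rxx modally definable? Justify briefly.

The condition is reflexivity. A defining modal formula is □p → p.
Suppose □p→p is valid. At any x set V(p)={w : Rxw}. Then □p holds at x, so p holds at x, i.e. Rxx.

Definable; □p → p defines it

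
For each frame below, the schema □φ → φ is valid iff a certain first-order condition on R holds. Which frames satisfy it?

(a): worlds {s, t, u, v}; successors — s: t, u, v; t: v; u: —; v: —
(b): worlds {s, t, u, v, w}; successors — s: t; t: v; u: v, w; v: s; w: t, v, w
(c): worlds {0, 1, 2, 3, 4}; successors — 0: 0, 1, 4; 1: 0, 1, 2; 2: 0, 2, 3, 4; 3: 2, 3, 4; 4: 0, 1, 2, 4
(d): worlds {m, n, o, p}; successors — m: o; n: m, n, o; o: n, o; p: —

Frame correspondent (Sahlqvist): ∀x Rxx — i.e. reflexivity.
(a): fails — world s does not see itself.
(b): fails — world s does not see itself.
(c): condition met.
(d): fails — world m does not see itself.

(c)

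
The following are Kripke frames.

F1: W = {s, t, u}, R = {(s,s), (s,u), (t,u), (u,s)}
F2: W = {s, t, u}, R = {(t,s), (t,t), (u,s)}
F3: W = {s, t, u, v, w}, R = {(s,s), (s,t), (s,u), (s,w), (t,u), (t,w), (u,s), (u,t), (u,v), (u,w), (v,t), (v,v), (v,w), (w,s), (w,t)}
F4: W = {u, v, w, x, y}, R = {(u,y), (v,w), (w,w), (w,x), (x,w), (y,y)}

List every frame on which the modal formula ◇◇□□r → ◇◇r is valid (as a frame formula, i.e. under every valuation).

The schema corresponds to a generalized confluence (Geach) condition: ∀x ∀y (xR²y → ∃w (yR²w ∧ xR²w)).
F1: condition met.
F2: fails — tR²s but no w with sR²w and tR²w.
F3: condition met.
F4: condition met.

F1, F3, F4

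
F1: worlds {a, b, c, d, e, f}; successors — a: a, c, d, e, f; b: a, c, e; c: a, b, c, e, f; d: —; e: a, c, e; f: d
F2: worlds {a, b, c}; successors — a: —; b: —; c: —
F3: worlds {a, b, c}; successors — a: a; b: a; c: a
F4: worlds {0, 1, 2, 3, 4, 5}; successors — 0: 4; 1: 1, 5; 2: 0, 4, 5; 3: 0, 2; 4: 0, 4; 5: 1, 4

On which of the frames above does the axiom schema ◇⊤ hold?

This is the axiom for seriality; its first-order frame correspondent is ∀x ∃y Rxy.
F1: fails — world d has no successor.
F2: fails — world a has no successor.
F3: satisfies the condition.
F4: satisfies the condition.

F3, F4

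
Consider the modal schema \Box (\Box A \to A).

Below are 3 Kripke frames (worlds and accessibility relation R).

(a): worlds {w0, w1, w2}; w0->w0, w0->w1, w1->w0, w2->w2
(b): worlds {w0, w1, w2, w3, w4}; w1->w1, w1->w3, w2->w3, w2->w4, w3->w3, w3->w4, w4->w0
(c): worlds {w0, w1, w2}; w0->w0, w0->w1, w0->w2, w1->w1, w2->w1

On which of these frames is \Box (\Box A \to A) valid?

none

Frame correspondent (Sahlqvist): \forall x \forall y (Rxy \to Ryy) — i.e. shift-reflexivity.
(a): fails — Rw0w1 but not Rw1w1.
(b): fails — Rw2w4 but not Rw4w4.
(c): fails — Rw0w2 but not Rw2w2.
Valid on no frame.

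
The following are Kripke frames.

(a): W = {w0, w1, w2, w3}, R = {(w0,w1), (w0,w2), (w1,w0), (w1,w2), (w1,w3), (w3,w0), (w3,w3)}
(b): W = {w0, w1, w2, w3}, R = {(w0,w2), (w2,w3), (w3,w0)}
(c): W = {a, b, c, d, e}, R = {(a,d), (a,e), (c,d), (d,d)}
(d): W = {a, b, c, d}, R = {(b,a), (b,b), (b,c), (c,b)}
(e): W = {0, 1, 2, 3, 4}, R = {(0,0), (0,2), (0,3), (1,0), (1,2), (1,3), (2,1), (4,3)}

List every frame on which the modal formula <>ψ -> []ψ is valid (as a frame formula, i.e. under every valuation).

(b)

Frame correspondent (Sahlqvist): forall x forall y forall z (Rxy & Rxz -> y = z) — i.e. partial functionality.
(a): fails — w0 sees both w1 and w2.
(b): condition met.
(c): fails — a sees both d and e.
(d): fails — b sees both a and b.
(e): fails — 0 sees both 0 and 2.
Valid on: (b).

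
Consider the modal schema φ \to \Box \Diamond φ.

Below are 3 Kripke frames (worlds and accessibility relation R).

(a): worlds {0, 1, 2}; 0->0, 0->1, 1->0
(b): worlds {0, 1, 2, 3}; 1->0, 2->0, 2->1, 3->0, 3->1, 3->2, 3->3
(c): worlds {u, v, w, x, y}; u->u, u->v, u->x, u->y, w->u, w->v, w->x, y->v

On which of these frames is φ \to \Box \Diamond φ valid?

The schema corresponds to symmetry: \forall x \forall y (Rxy \to Ryx).
(a): holds.
(b): fails — R10 but not R01.
(c): fails — Ruv but not Rvu.

(a)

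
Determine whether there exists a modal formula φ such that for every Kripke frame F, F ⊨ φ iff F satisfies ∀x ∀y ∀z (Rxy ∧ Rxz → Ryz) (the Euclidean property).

This is a Sahlqvist condition; the 5 axiom ◇q → □◇q defines it.
Suppose ◇q→□◇q is valid. Take Rxy, Rxz and set V(q)={y}. Then ◇q at x, so □◇q at x, so ◇q at z, so some w with Rzw has q; w=y, i.e. Rzy. By symmetry of the argument, Ryz.

Yes — defined by ◇q → □◇q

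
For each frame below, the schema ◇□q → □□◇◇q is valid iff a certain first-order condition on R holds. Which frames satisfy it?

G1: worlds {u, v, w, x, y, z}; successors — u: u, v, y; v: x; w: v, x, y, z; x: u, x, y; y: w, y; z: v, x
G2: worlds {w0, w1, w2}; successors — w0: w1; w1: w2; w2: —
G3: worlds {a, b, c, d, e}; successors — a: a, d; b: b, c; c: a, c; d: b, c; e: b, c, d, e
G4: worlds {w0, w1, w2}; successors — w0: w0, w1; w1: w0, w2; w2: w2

G1, G3

Frame correspondent (Sahlqvist): ∀x ∀y ∀z ((xRy ∧ xR²z) → ∃w (yRw ∧ zR²w)) — i.e. a generalized confluence (Geach) condition.
G1: holds.
G2: fails — w0Rw1, w0R²w2 but no w with w1Rw and w2R²w.
G3: holds.
G4: fails — w0Rw0, w0R²w2 but no w with w0Rw and w2R²w.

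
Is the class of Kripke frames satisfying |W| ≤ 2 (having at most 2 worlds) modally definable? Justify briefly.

Any modally definable frame class is closed under disjoint unions.
Any modal formula valid on each of 3 disjoint one-world frames is valid on their disjoint union (validity is preserved under disjoint unions). Each one-world frame has |W|=1≤2, but the union has |W|=3.
So the class is not modally definable.

No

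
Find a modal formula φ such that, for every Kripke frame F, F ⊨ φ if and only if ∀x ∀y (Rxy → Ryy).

This is shift-reflexivity; the standard corresponding axiom is T□: □(□q → q).
Suppose □(□q→q) is valid. Take Rxy and set V(q)={w : Ryw}. Then at y, □q holds; since □(□q→q) at x, □q→q at y, so q at y, i.e. Ryy.

□(□q → q)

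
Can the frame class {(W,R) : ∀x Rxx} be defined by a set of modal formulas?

The condition is reflexivity. A defining modal formula is □q → q.
Suppose □q→q is valid. At any x set V(q)={w : Rxw}. Then □q holds at x, so q holds at x, i.e. Rxx.

Definable; □q → q defines it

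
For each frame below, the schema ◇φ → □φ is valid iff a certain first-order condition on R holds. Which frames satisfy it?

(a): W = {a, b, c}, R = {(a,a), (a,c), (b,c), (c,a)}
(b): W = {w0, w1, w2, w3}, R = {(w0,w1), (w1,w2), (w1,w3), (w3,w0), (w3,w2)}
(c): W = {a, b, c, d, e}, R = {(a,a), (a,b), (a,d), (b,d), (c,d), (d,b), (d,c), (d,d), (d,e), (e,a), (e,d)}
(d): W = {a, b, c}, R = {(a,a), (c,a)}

The schema corresponds to partial functionality: ∀x ∀y ∀z (Rxy ∧ Rxz → y = z).
(a): fails — a sees both a and c.
(b): fails — w1 sees both w2 and w3.
(c): fails — a sees both a and b.
(d): ✓.
Valid on: (d).

(d)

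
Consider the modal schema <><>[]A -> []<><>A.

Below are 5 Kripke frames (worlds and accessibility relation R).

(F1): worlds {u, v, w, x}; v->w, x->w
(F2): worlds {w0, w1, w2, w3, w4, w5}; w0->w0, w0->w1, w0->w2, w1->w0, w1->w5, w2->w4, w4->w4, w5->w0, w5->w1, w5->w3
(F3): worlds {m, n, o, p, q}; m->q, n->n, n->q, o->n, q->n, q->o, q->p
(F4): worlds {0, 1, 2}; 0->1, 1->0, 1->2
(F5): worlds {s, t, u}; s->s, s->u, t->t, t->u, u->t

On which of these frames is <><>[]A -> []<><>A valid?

(F1), (F5)

This is the axiom for a generalized confluence (Geach) condition; its first-order frame correspondent is forall x forall y forall z ((x R^2 y & xRz) -> exists w (yRw & z R^2 w)).
(F1): ✓.
(F2): fails — w0R²w0, w0Rw2 but no w with w0Rw and w2R²w.
(F3): fails — mR²p, mRq but no w with pRw and qR²w.
(F4): fails — 0R²2, 0R1 but no w with 2Rw and 1R²w.
(F5): ✓.
Valid on: (F1), (F5).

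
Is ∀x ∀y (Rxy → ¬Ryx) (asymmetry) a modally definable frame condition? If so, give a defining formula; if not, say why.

Modal frame validity is preserved under surjective bounded morphisms.
The 5-cycle (worlds s,t,u,v,w with s→t→u→v→w→s) is asymmetric. Mapping every world to a single reflexive point • is a surjective bounded morphism, and the reflexive point is not asymmetric (R•• but asymmetry requires ¬R••).
So no modal formula (or set of formulas) defines exactly the asymmetric frames.

Not modally definable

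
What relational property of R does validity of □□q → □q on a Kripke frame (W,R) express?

This schema is the C4 axiom.
Its frame correspondent is density — ∀x ∀y (Rxy → ∃z (Rxz ∧ Rzy)).

density: ∀x ∀y (Rxy → ∃z (Rxz ∧ Rzy))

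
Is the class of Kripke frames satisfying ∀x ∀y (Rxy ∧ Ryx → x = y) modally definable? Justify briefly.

Modal frame validity is preserved under surjective bounded morphisms.
The 8-cycle (worlds a,b,c,d,e,f,g,h with a→b→c→d→e→f→g→h→a) is antisymmetric. Sending even-indexed worlds to s and odd-indexed worlds to t is a surjective bounded morphism onto the two-world frame with s↔t, which is not antisymmetric.
So no modal formula (or set of formulas) defines exactly the antisymmetric frames.

No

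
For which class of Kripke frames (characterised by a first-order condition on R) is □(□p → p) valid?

Suppose □(□p→p) is valid. Take Rxy and set V(p)={w : Ryw}. Then at y, □p holds; since □(□p→p) at x, □p→p at y, so p at y, i.e. Ryy.
Conversely, on a frame with shift-reflexivity the schema holds at every world under every valuation.
Frame condition: ∀x ∀y (Rxy → Ryy).

shift-reflexivity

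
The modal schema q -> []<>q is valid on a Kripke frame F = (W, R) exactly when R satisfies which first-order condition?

Suppose q→□◇q is valid. Take Rxy and set V(q)={x}. Then q at x, so □◇q at x, so ◇q at y, so some z with Ryz has q; z=x, i.e. Ryx.
The converse is a direct semantic check.
So the correspondent is symmetry.

symmetry: forall x forall y (Rxy -> Ryx)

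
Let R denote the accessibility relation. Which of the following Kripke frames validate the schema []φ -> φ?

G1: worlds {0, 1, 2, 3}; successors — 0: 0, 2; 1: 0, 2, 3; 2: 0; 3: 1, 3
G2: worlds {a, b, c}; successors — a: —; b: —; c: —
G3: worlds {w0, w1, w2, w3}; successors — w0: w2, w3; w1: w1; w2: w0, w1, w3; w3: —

none

This is the axiom for reflexivity; its first-order frame correspondent is forall x Rxx.
G1: fails — world 1 does not see itself.
G2: fails — world a does not see itself.
G3: fails — world w0 does not see itself.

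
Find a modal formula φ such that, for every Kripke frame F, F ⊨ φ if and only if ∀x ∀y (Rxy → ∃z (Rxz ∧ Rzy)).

□□p → □p

This is density; the standard corresponding axiom is C4: □□p → □p.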